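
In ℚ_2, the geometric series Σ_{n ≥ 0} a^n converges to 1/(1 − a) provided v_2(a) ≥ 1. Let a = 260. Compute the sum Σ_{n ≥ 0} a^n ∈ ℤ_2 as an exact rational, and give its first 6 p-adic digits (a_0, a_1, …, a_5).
Σ a^n = 1/(1 − a) = -1/259;  first 6 digits = (1, 0, 1, 0, 1, 0)

v_2(a) = 2 ≥ 1, so the series converges in ℤ_2 to 1/(1 − a) = 1/(1 − 260) = -1/259. Expand this rational in ℤ_2: compute digits iteratively via d_i = x_i mod 2, x_{i+1} = (x_i − d_i)/2. The first 6 digits are (1, 0, 1, 0, 1, 0).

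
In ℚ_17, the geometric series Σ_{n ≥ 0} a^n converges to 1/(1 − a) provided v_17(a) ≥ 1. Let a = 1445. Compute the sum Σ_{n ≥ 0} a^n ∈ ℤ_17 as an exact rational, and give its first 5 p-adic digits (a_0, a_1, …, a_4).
Σ a^n = 1/(1 − a) = -1/1444;  first 5 digits = (1, 0, 5, 0, 8)

v_17(a) = 2 ≥ 1, so the series converges in ℤ_17 to 1/(1 − a) = 1/(1 − 1445) = -1/1444. Expand this rational in ℤ_17: compute digits iteratively via d_i = x_i mod 17, x_{i+1} = (x_i − d_i)/17. The first 5 digits are (1, 0, 5, 0, 8).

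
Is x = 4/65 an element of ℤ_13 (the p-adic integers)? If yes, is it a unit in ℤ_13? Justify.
x ∉ ℤ_13 (v_13(x) = -1 < 0)

ℤ_13 = {x ∈ ℚ_13 : v_13(x) ≥ 0} and ℤ_13^× = {x ∈ ℤ_13 : v_13(x) = 0}. Here v_13(4/65) = v_13(num) − v_13(den) = -1; compare against these criteria.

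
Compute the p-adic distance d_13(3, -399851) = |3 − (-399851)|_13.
d_13(3, -399851) = 1/28561

Step 1 — x − y = 3 − (-399851) = 399854. Step 2 — v_13(399854) = 4 (factor: 399854 = (13^4 · 14); the sign does not affect v_p). Step 3 — |x − y|_13 = 13^{-4} = 1/28561.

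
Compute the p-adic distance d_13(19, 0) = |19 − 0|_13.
d_13(19, 0) = 1

Step 1 — x − y = 19 − 0 = 19. Step 2 — v_13(19) = 0 (factor: 19 = (13^0 · 19); the sign does not affect v_p). Step 3 — |x − y|_13 = 13^{0} = 1.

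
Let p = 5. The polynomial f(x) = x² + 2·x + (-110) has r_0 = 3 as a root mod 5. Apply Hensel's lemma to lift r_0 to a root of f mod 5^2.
r_1 = 18 (mod 25)

Hensel: r_{i+1} = r_i − f(r_i)·(f′(r_i))^{-1} mod 5^{i+2}, f′(x) = 2x + 2. Iterate:
  r_0 = 3 (mod 5)
  r_1 = 18 (mod 25)
Final: r = 18 satisfies f(r) ≡ 0 mod 5^2.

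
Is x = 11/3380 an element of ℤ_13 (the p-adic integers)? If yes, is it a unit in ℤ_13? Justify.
x ∉ ℤ_13 (v_13(x) = -2 < 0)

ℤ_13 = {x ∈ ℚ_13 : v_13(x) ≥ 0} and ℤ_13^× = {x ∈ ℤ_13 : v_13(x) = 0}. Here v_13(11/3380) = v_13(num) − v_13(den) = -2; compare against these criteria.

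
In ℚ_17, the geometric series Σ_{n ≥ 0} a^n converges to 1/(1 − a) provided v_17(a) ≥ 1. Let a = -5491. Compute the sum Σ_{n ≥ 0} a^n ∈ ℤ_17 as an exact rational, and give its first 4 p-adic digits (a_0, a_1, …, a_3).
Σ a^n = 1/(1 − a) = 1/5492;  first 4 digits = (1, 0, 15, 15)

v_17(a) = 2 ≥ 1, so the series converges in ℤ_17 to 1/(1 − a) = 1/(1 − (-5491)) = 1/5492. Expand this rational in ℤ_17: compute digits iteratively via d_i = x_i mod 17, x_{i+1} = (x_i − d_i)/17. The first 4 digits are (1, 0, 15, 15).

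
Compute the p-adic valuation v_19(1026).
v_19(1026) = 1

v_19(n) is the largest exponent k such that 19^k divides n. Factor out: 1026 = 19^1 · 54. (Sign doesn't affect v_p.) So v_19(1026) = 1.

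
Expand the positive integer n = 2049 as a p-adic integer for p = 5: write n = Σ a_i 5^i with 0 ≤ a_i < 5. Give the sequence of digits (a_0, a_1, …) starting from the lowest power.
(a_0, a_1, …) = (4, 4, 1, 1, 3)

Repeated division by 5 gives the digits low-to-high: 2049 = 4 + 4·5^1 + 1·5^2 + 1·5^3 + 3·5^4. Digit sequence: (4, 4, 1, 1, 3).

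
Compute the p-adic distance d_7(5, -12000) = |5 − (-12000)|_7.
d_7(5, -12000) = 1/2401

Step 1 — x − y = 5 − (-12000) = 12005. Step 2 — v_7(12005) = 4 (factor: 12005 = (7^4 · 5); the sign does not affect v_p). Step 3 — |x − y|_7 = 7^{-4} = 1/2401.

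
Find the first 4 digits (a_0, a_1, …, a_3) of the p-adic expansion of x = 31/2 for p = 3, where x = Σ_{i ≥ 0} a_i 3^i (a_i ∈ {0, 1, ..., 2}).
(a_0, …, a_3) = (2, 0, 0, 2)

v_3(31/2) = 0 (numerator and denominator both coprime to 3), so x ∈ ℤ_3^×. Compute digits iteratively via a_i = x_i mod 3, x_{i+1} = (x_i − a_i)/3, with x_0 = x:
  x_0 = 31/2;  a_0 = 2;  x_1 = (x_0 − 2)/3 = 9/2
  x_1 = 9/2;  a_1 = 0;  x_2 = (x_1 − 0)/3 = 3/2
  x_2 = 3/2;  a_2 = 0;  x_3 = (x_2 − 0)/3 = 1/2
  x_3 = 1/2;  a_3 = 2;  x_4 = (x_3 − 2)/3 = -1/2
Digits: (2, 0, 0, 2).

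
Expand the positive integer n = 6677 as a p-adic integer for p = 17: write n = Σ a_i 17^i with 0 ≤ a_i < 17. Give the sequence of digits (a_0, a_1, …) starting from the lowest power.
(a_0, a_1, …) = (13, 1, 6, 1)

Repeated division by 17 gives the digits low-to-high: 6677 = 13 + 1·17^1 + 6·17^2 + 1·17^3. Digit sequence: (13, 1, 6, 1).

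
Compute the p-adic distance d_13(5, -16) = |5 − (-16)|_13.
d_13(5, -16) = 1

Step 1 — x − y = 5 − (-16) = 21. Step 2 — v_13(21) = 0 (factor: 21 = (13^0 · 21); the sign does not affect v_p). Step 3 — |x − y|_13 = 13^{0} = 1.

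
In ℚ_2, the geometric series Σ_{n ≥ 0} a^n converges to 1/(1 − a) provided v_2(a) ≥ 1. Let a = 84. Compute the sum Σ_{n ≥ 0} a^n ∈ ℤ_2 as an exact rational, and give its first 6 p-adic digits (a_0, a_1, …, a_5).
Σ a^n = 1/(1 − a) = -1/83;  first 6 digits = (1, 0, 1, 0, 0, 1)

v_2(a) = 2 ≥ 1, so the series converges in ℤ_2 to 1/(1 − a) = 1/(1 − 84) = -1/83. Expand this rational in ℤ_2: compute digits iteratively via d_i = x_i mod 2, x_{i+1} = (x_i − d_i)/2. The first 6 digits are (1, 0, 1, 0, 0, 1).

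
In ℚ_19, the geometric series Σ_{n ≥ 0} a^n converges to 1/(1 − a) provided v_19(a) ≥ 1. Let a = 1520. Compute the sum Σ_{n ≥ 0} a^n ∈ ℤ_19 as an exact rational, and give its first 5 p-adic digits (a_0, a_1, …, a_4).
Σ a^n = 1/(1 − a) = -1/1519;  first 5 digits = (1, 4, 1, 2, 13)

v_19(a) = 1 ≥ 1, so the series converges in ℤ_19 to 1/(1 − a) = 1/(1 − 1520) = -1/1519. Expand this rational in ℤ_19: compute digits iteratively via d_i = x_i mod 19, x_{i+1} = (x_i − d_i)/19. The first 5 digits are (1, 4, 1, 2, 13).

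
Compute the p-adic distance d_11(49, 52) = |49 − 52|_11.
d_11(49, 52) = 1

Step 1 — x − y = 49 − 52 = -3. Step 2 — v_11(-3) = 0 (factor: -3 = −(11^0 · 3); the sign does not affect v_p). Step 3 — |x − y|_11 = 11^{0} = 1.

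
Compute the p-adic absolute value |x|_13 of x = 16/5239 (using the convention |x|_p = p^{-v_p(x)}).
|16/5239|_13 = 169

Step 1 — compute v_13(x) by factoring powers of 13 out of the numerator and denominator: v_13(16/5239) = -2. Step 2 — apply |x|_p = p^{-v_p(x)} = 13^{2} = 169.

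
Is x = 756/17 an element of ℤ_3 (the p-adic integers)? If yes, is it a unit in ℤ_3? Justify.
x ∈ ℤ_3 but not a unit; v_3(x) = 3 > 0

ℤ_3 = {x ∈ ℚ_3 : v_3(x) ≥ 0} and ℤ_3^× = {x ∈ ℤ_3 : v_3(x) = 0}. Here v_3(756/17) = v_3(num) − v_3(den) = 3; compare against these criteria.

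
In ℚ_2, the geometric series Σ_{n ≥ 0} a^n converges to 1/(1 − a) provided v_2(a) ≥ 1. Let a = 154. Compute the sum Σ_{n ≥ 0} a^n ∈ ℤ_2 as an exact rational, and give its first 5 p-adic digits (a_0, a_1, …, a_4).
Σ a^n = 1/(1 − a) = -1/153;  first 5 digits = (1, 1, 1, 0, 1)

v_2(a) = 1 ≥ 1, so the series converges in ℤ_2 to 1/(1 − a) = 1/(1 − 154) = -1/153. Expand this rational in ℤ_2: compute digits iteratively via d_i = x_i mod 2, x_{i+1} = (x_i − d_i)/2. The first 5 digits are (1, 1, 1, 0, 1).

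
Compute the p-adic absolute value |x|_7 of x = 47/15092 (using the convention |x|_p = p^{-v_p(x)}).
|47/15092|_7 = 343

Step 1 — compute v_7(x) by factoring powers of 7 out of the numerator and denominator: v_7(47/15092) = -3. Step 2 — apply |x|_p = p^{-v_p(x)} = 7^{3} = 343.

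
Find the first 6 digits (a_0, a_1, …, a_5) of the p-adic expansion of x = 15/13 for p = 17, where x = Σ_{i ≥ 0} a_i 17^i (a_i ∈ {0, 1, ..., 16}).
(a_0, …, a_5) = (9, 10, 2, 9, 6, 14)

v_17(15/13) = 0 (numerator and denominator both coprime to 17), so x ∈ ℤ_17^×. Compute digits iteratively via a_i = x_i mod 17, x_{i+1} = (x_i − a_i)/17, with x_0 = x:
  x_0 = 15/13;  a_0 = 9;  x_1 = (x_0 − 9)/17 = -6/13
  x_1 = -6/13;  a_1 = 10;  x_2 = (x_1 − 10)/17 = -8/13
  x_2 = -8/13;  a_2 = 2;  x_3 = (x_2 − 2)/17 = -2/13
  x_3 = -2/13;  a_3 = 9;  x_4 = (x_3 − 9)/17 = -7/13
  x_4 = -7/13;  a_4 = 6;  x_5 = (x_4 − 6)/17 = -5/13
  x_5 = -5/13;  a_5 = 14;  x_6 = (x_5 − 14)/17 = -11/13
Digits: (9, 10, 2, 9, 6, 14).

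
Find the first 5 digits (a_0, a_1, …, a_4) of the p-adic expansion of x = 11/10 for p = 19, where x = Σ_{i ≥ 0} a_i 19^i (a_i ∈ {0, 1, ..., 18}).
(a_0, …, a_4) = (3, 17, 1, 17, 1)

v_19(11/10) = 0 (numerator and denominator both coprime to 19), so x ∈ ℤ_19^×. Compute digits iteratively via a_i = x_i mod 19, x_{i+1} = (x_i − a_i)/19, with x_0 = x:
  x_0 = 11/10;  a_0 = 3;  x_1 = (x_0 − 3)/19 = -1/10
  x_1 = -1/10;  a_1 = 17;  x_2 = (x_1 − 17)/19 = -9/10
  x_2 = -9/10;  a_2 = 1;  x_3 = (x_2 − 1)/19 = -1/10
  x_3 = -1/10;  a_3 = 17;  x_4 = (x_3 − 17)/19 = -9/10
  x_4 = -9/10;  a_4 = 1;  x_5 = (x_4 − 1)/19 = -1/10
Digits: (3, 17, 1, 17, 1).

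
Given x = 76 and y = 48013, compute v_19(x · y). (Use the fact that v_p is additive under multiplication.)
v_19(3648988) = 4

v_p(x) = 1 (factor: 76 = 19^1 · 4); v_p(y) = 3 (factor: 48013 = 19^3 · 7). Additivity: v_p(xy) = v_p(x) + v_p(y) = 1 + 3 = 4. (Direct check: xy = 3648988 = 19^4 · (28).)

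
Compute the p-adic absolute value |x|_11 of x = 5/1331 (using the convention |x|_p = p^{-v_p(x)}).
|5/1331|_11 = 1331

Step 1 — compute v_11(x) by factoring powers of 11 out of the numerator and denominator: v_11(5/1331) = -3. Step 2 — apply |x|_p = p^{-v_p(x)} = 11^{3} = 1331.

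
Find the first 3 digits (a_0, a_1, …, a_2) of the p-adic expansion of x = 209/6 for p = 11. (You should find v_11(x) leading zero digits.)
(a_0, …, a_2) = (0, 5, 9)

v_11(209/6) = 1, so a_0 = ... = a_0 = 0. Factor out: x = 11^1 · u with u = 19/6 a unit in ℤ_11. Expand u iteratively via a_{v+i} = u_i mod 11, u_{i+1} = (u_i − a_{v+i})/11:
  u_0 = 19/6;  a_1 = 5;  u_1 = (u_0 − 5)/11 = -1/6
  u_1 = -1/6;  a_2 = 9;  u_2 = (u_1 − 9)/11 = -5/6
Digits: (0, 5, 9).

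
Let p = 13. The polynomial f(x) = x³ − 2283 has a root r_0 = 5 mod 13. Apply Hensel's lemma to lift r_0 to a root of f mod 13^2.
r_1 = 18 (mod 169)

Hensel: r_{i+1} = r_i − f(r_i)/f′(r_i) mod 13^{i+2}, where f′(x) = 3x². Iterate:
  r_0 = 5 (mod 13)
  r_1 = 18 (mod 169)
Final: r = 18 with f(r) ≡ 0 mod 13^2.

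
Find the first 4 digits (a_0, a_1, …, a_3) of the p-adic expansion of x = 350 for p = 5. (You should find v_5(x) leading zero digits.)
(a_0, …, a_3) = (0, 0, 4, 2)

v_5(350) = 2, so a_0 = ... = a_1 = 0. Factor out: x = 5^2 · u with u = 14 a unit in ℤ_5. Expand u iteratively via a_{v+i} = u_i mod 5, u_{i+1} = (u_i − a_{v+i})/5:
  u_0 = 14;  a_2 = 4;  u_1 = (u_0 − 4)/5 = 2
  u_1 = 2;  a_3 = 2;  u_2 = (u_1 − 2)/5 = 0
Digits: (0, 0, 4, 2).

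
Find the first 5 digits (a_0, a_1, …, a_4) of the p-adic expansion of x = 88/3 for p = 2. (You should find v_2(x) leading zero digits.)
(a_0, …, a_4) = (0, 0, 0, 1, 0)

v_2(88/3) = 3, so a_0 = ... = a_2 = 0. Factor out: x = 2^3 · u with u = 11/3 a unit in ℤ_2. Expand u iteratively via a_{v+i} = u_i mod 2, u_{i+1} = (u_i − a_{v+i})/2:
  u_0 = 11/3;  a_3 = 1;  u_1 = (u_0 − 1)/2 = 4/3
  u_1 = 4/3;  a_4 = 0;  u_2 = (u_1 − 0)/2 = 2/3
Digits: (0, 0, 0, 1, 0).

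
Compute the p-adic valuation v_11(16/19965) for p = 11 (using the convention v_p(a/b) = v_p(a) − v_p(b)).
v_11(16/19965) = -3

Factor powers of 11 from the numerator and denominator of the reduced fraction: 16 = 11^0 · 16 and 19965 = 11^3 · 15. Apply v_p(a/b) = v_p(a) − v_p(b): v_11(16/19965) = 0 − 3 = -3.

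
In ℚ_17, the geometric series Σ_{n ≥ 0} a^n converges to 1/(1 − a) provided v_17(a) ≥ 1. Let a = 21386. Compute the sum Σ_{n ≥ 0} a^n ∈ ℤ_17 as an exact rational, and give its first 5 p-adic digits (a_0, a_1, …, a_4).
Σ a^n = 1/(1 − a) = -1/21385;  first 5 digits = (1, 0, 6, 4, 2)

v_17(a) = 2 ≥ 1, so the series converges in ℤ_17 to 1/(1 − a) = 1/(1 − 21386) = -1/21385. Expand this rational in ℤ_17: compute digits iteratively via d_i = x_i mod 17, x_{i+1} = (x_i − d_i)/17. The first 5 digits are (1, 0, 6, 4, 2).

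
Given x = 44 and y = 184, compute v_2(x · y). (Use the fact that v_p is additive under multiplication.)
v_2(8096) = 5

v_p(x) = 2 (factor: 44 = 2^2 · 11); v_p(y) = 3 (factor: 184 = 2^3 · 23). Additivity: v_p(xy) = v_p(x) + v_p(y) = 2 + 3 = 5. (Direct check: xy = 8096 = 2^5 · (253).)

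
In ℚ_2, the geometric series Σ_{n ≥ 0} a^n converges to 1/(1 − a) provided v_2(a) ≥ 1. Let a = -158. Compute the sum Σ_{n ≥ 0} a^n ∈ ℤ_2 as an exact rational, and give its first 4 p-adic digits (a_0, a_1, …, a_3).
Σ a^n = 1/(1 − a) = 1/159;  first 4 digits = (1, 1, 1, 1)

v_2(a) = 1 ≥ 1, so the series converges in ℤ_2 to 1/(1 − a) = 1/(1 − (-158)) = 1/159. Expand this rational in ℤ_2: compute digits iteratively via d_i = x_i mod 2, x_{i+1} = (x_i − d_i)/2. The first 4 digits are (1, 1, 1, 1).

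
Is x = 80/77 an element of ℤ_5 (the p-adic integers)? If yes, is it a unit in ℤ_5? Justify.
x ∈ ℤ_5 but not a unit; v_5(x) = 1 > 0

ℤ_5 = {x ∈ ℚ_5 : v_5(x) ≥ 0} and ℤ_5^× = {x ∈ ℤ_5 : v_5(x) = 0}. Here v_5(80/77) = v_5(num) − v_5(den) = 1; compare against these criteria.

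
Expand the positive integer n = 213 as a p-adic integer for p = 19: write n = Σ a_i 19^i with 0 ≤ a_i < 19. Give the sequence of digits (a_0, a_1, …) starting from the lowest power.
(a_0, a_1, …) = (4, 11)

Repeated division by 19 gives the digits low-to-high: 213 = 4 + 11·19^1. Digit sequence: (4, 11).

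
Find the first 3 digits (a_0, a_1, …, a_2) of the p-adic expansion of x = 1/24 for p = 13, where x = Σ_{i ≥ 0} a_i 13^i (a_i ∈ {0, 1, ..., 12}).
(a_0, …, a_2) = (6, 12, 5)

v_13(1/24) = 0 (numerator and denominator both coprime to 13), so x ∈ ℤ_13^×. Compute digits iteratively via a_i = x_i mod 13, x_{i+1} = (x_i − a_i)/13, with x_0 = x:
  x_0 = 1/24;  a_0 = 6;  x_1 = (x_0 − 6)/13 = -11/24
  x_1 = -11/24;  a_1 = 12;  x_2 = (x_1 − 12)/13 = -23/24
  x_2 = -23/24;  a_2 = 5;  x_3 = (x_2 − 5)/13 = -11/24
Digits: (6, 12, 5).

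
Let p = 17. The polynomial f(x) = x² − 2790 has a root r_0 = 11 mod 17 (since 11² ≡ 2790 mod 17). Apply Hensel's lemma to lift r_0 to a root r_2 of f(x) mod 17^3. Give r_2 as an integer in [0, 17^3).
r_2 = 776 (mod 4913)

Hensel's recurrence: r_{i+1} = r_i − f(r_i)·(f′(r_i))^{-1} mod 17^{i+2}, with f′(x) = 2x. Iterate:
  r_0 = 11 (mod 17)
  r_1 = 198 (mod 289)
  r_2 = 776 (mod 4913)
Final: r_2 = 776, and one checks f(r_2) ≡ 0 mod 17^3.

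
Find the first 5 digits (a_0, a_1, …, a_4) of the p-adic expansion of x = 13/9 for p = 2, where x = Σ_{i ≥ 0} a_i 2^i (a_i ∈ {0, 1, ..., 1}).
(a_0, …, a_4) = (1, 0, 1, 0, 0)

v_2(13/9) = 0 (numerator and denominator both coprime to 2), so x ∈ ℤ_2^×. Compute digits iteratively via a_i = x_i mod 2, x_{i+1} = (x_i − a_i)/2, with x_0 = x:
  x_0 = 13/9;  a_0 = 1;  x_1 = (x_0 − 1)/2 = 2/9
  x_1 = 2/9;  a_1 = 0;  x_2 = (x_1 − 0)/2 = 1/9
  x_2 = 1/9;  a_2 = 1;  x_3 = (x_2 − 1)/2 = -4/9
  x_3 = -4/9;  a_3 = 0;  x_4 = (x_3 − 0)/2 = -2/9
  x_4 = -2/9;  a_4 = 0;  x_5 = (x_4 − 0)/2 = -1/9
Digits: (1, 0, 1, 0, 0).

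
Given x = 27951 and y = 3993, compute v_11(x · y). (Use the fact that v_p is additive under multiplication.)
v_11(111608343) = 6

v_p(x) = 3 (factor: 27951 = 11^3 · 21); v_p(y) = 3 (factor: 3993 = 11^3 · 3). Additivity: v_p(xy) = v_p(x) + v_p(y) = 3 + 3 = 6. (Direct check: xy = 111608343 = 11^6 · (63).)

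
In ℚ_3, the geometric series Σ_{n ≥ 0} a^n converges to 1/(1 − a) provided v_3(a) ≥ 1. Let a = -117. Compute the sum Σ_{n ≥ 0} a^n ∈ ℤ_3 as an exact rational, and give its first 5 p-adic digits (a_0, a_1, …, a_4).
Σ a^n = 1/(1 − a) = 1/118;  first 5 digits = (1, 0, 2, 1, 2)

v_3(a) = 2 ≥ 1, so the series converges in ℤ_3 to 1/(1 − a) = 1/(1 − (-117)) = 1/118. Expand this rational in ℤ_3: compute digits iteratively via d_i = x_i mod 3, x_{i+1} = (x_i − d_i)/3. The first 5 digits are (1, 0, 2, 1, 2).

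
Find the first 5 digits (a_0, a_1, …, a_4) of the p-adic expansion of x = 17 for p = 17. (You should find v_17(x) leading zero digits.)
(a_0, …, a_4) = (0, 1, 0, 0, 0)

v_17(17) = 1, so a_0 = ... = a_0 = 0. Factor out: x = 17^1 · u with u = 1 a unit in ℤ_17. Expand u iteratively via a_{v+i} = u_i mod 17, u_{i+1} = (u_i − a_{v+i})/17:
  u_0 = 1;  a_1 = 1;  u_1 = (u_0 − 1)/17 = 0
  u_1 = 0;  a_2 = 0;  u_2 = (u_1 − 0)/17 = 0
  u_2 = 0;  a_3 = 0;  u_3 = (u_2 − 0)/17 = 0
  u_3 = 0;  a_4 = 0;  u_4 = (u_3 − 0)/17 = 0
Digits: (0, 1, 0, 0, 0).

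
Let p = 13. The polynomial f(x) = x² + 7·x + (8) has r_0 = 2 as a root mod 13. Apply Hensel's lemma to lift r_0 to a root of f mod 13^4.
r_3 = 17760 (mod 28561)

Hensel: r_{i+1} = r_i − f(r_i)·(f′(r_i))^{-1} mod 13^{i+2}, f′(x) = 2x + 7. Iterate:
  r_0 = 2 (mod 13)
  r_1 = 15 (mod 169)
  r_2 = 184 (mod 2197)
  r_3 = 17760 (mod 28561)
Final: r = 17760 satisfies f(r) ≡ 0 mod 13^4.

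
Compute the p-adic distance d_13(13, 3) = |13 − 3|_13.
d_13(13, 3) = 1

Step 1 — x − y = 13 − 3 = 10. Step 2 — v_13(10) = 0 (factor: 10 = (13^0 · 10); the sign does not affect v_p). Step 3 — |x − y|_13 = 13^{0} = 1.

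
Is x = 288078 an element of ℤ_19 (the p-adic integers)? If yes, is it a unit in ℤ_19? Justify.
x ∈ ℤ_19 but not a unit; v_19(x) = 3 > 0

ℤ_19 = {x ∈ ℚ_19 : v_19(x) ≥ 0} and ℤ_19^× = {x ∈ ℤ_19 : v_19(x) = 0}. Here v_19(288078) = v_19(num) − v_19(den) = 3; compare against these criteria.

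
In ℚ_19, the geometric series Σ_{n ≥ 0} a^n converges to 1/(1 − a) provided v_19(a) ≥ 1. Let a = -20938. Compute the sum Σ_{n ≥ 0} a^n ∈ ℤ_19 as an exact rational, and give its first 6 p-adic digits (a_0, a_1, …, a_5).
Σ a^n = 1/(1 − a) = 1/20939;  first 6 digits = (1, 0, 18, 15, 0, 6)

v_19(a) = 2 ≥ 1, so the series converges in ℤ_19 to 1/(1 − a) = 1/(1 − (-20938)) = 1/20939. Expand this rational in ℤ_19: compute digits iteratively via d_i = x_i mod 19, x_{i+1} = (x_i − d_i)/19. The first 6 digits are (1, 0, 18, 15, 0, 6).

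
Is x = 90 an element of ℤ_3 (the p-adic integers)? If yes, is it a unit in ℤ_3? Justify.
x ∈ ℤ_3 but not a unit; v_3(x) = 2 > 0

ℤ_3 = {x ∈ ℚ_3 : v_3(x) ≥ 0} and ℤ_3^× = {x ∈ ℤ_3 : v_3(x) = 0}. Here v_3(90) = v_3(num) − v_3(den) = 2; compare against these criteria.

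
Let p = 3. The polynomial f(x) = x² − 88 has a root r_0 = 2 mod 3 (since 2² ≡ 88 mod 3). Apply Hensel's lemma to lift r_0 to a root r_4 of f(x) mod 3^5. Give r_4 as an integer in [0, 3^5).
r_4 = 149 (mod 243)

Hensel's recurrence: r_{i+1} = r_i − f(r_i)·(f′(r_i))^{-1} mod 3^{i+2}, with f′(x) = 2x. Iterate:
  r_0 = 2 (mod 3)
  r_1 = 5 (mod 9)
  r_2 = 14 (mod 27)
  r_3 = 68 (mod 81)
  r_4 = 149 (mod 243)
Final: r_4 = 149, and one checks f(r_4) ≡ 0 mod 3^5.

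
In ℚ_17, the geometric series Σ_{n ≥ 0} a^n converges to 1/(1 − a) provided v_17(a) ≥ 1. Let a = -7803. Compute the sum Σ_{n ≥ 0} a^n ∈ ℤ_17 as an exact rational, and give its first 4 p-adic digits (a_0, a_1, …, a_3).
Σ a^n = 1/(1 − a) = 1/7804;  first 4 digits = (1, 0, 7, 15)

v_17(a) = 2 ≥ 1, so the series converges in ℤ_17 to 1/(1 − a) = 1/(1 − (-7803)) = 1/7804. Expand this rational in ℤ_17: compute digits iteratively via d_i = x_i mod 17, x_{i+1} = (x_i − d_i)/17. The first 4 digits are (1, 0, 7, 15).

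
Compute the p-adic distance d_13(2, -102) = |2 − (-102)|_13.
d_13(2, -102) = 1/13

Step 1 — x − y = 2 − (-102) = 104. Step 2 — v_13(104) = 1 (factor: 104 = (13^1 · 8); the sign does not affect v_p). Step 3 — |x − y|_13 = 13^{-1} = 1/13.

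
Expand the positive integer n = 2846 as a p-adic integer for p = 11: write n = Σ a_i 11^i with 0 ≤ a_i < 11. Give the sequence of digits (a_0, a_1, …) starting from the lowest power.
(a_0, a_1, …) = (8, 5, 1, 2)

Repeated division by 11 gives the digits low-to-high: 2846 = 8 + 5·11^1 + 1·11^2 + 2·11^3. Digit sequence: (8, 5, 1, 2).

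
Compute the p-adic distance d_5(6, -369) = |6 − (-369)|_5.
d_5(6, -369) = 1/125

Step 1 — x − y = 6 − (-369) = 375. Step 2 — v_5(375) = 3 (factor: 375 = (5^3 · 3); the sign does not affect v_p). Step 3 — |x − y|_5 = 5^{-3} = 1/125.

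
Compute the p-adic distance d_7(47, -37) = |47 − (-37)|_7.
d_7(47, -37) = 1/7

Step 1 — x − y = 47 − (-37) = 84. Step 2 — v_7(84) = 1 (factor: 84 = (7^1 · 12); the sign does not affect v_p). Step 3 — |x − y|_7 = 7^{-1} = 1/7.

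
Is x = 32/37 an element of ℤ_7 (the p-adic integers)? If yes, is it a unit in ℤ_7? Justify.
x ∈ ℤ_7^× (unit); v_7(x) = 0

ℤ_7 = {x ∈ ℚ_7 : v_7(x) ≥ 0} and ℤ_7^× = {x ∈ ℤ_7 : v_7(x) = 0}. Here v_7(32/37) = v_7(num) − v_7(den) = 0; compare against these criteria.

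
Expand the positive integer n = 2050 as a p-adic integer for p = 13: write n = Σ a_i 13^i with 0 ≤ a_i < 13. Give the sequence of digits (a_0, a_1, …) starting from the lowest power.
(a_0, a_1, …) = (9, 1, 12)

Repeated division by 13 gives the digits low-to-high: 2050 = 9 + 1·13^1 + 12·13^2. Digit sequence: (9, 1, 12).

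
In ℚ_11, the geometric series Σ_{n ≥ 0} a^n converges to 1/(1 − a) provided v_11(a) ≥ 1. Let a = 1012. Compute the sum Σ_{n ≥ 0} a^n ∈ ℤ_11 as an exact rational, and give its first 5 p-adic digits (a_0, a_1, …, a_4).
Σ a^n = 1/(1 − a) = -1/1011;  first 5 digits = (1, 4, 2, 9, 0)

v_11(a) = 1 ≥ 1, so the series converges in ℤ_11 to 1/(1 − a) = 1/(1 − 1012) = -1/1011. Expand this rational in ℤ_11: compute digits iteratively via d_i = x_i mod 11, x_{i+1} = (x_i − d_i)/11. The first 5 digits are (1, 4, 2, 9, 0).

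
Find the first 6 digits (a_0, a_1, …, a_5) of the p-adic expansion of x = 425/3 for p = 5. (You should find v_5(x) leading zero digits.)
(a_0, …, a_5) = (0, 0, 4, 2, 3, 1)

v_5(425/3) = 2, so a_0 = ... = a_1 = 0. Factor out: x = 5^2 · u with u = 17/3 a unit in ℤ_5. Expand u iteratively via a_{v+i} = u_i mod 5, u_{i+1} = (u_i − a_{v+i})/5:
  u_0 = 17/3;  a_2 = 4;  u_1 = (u_0 − 4)/5 = 1/3
  u_1 = 1/3;  a_3 = 2;  u_2 = (u_1 − 2)/5 = -1/3
  u_2 = -1/3;  a_4 = 3;  u_3 = (u_2 − 3)/5 = -2/3
  u_3 = -2/3;  a_5 = 1;  u_4 = (u_3 − 1)/5 = -1/3
Digits: (0, 0, 4, 2, 3, 1).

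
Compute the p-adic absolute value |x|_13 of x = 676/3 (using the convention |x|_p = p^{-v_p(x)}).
|676/3|_13 = 1/169

Step 1 — compute v_13(x) by factoring powers of 13 out of the numerator and denominator: v_13(676/3) = 2. Step 2 — apply |x|_p = p^{-v_p(x)} = 13^{-2} = 1/169.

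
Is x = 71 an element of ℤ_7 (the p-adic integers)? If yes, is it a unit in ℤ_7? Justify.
x ∈ ℤ_7^× (unit); v_7(x) = 0

ℤ_7 = {x ∈ ℚ_7 : v_7(x) ≥ 0} and ℤ_7^× = {x ∈ ℤ_7 : v_7(x) = 0}. Here v_7(71) = v_7(num) − v_7(den) = 0; compare against these criteria.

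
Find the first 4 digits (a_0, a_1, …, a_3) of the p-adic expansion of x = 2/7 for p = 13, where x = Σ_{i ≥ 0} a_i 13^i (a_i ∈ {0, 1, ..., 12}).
(a_0, …, a_3) = (4, 9, 3, 9)

v_13(2/7) = 0 (numerator and denominator both coprime to 13), so x ∈ ℤ_13^×. Compute digits iteratively via a_i = x_i mod 13, x_{i+1} = (x_i − a_i)/13, with x_0 = x:
  x_0 = 2/7;  a_0 = 4;  x_1 = (x_0 − 4)/13 = -2/7
  x_1 = -2/7;  a_1 = 9;  x_2 = (x_1 − 9)/13 = -5/7
  x_2 = -5/7;  a_2 = 3;  x_3 = (x_2 − 3)/13 = -2/7
  x_3 = -2/7;  a_3 = 9;  x_4 = (x_3 − 9)/13 = -5/7
Digits: (4, 9, 3, 9).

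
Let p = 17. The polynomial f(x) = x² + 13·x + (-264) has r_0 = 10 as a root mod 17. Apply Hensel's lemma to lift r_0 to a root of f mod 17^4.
r_3 = 83497 (mod 83521)

Hensel: r_{i+1} = r_i − f(r_i)·(f′(r_i))^{-1} mod 17^{i+2}, f′(x) = 2x + 13. Iterate:
  r_0 = 10 (mod 17)
  r_1 = 265 (mod 289)
  r_2 = 4889 (mod 4913)
  r_3 = 83497 (mod 83521)
Final: r = 83497 satisfies f(r) ≡ 0 mod 17^4.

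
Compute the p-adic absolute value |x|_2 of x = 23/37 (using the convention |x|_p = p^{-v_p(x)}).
|23/37|_2 = 1

Step 1 — compute v_2(x) by factoring powers of 2 out of the numerator and denominator: v_2(23/37) = 0. Step 2 — apply |x|_p = p^{-v_p(x)} = 2^{0} = 1.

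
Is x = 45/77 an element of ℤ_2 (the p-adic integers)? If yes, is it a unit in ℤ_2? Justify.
x ∈ ℤ_2^× (unit); v_2(x) = 0

ℤ_2 = {x ∈ ℚ_2 : v_2(x) ≥ 0} and ℤ_2^× = {x ∈ ℤ_2 : v_2(x) = 0}. Here v_2(45/77) = v_2(num) − v_2(den) = 0; compare against these criteria.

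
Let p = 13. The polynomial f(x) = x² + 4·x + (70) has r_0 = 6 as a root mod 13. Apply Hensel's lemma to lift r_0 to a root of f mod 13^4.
r_3 = 2047 (mod 28561)

Hensel: r_{i+1} = r_i − f(r_i)·(f′(r_i))^{-1} mod 13^{i+2}, f′(x) = 2x + 4. Iterate:
  r_0 = 6 (mod 13)
  r_1 = 19 (mod 169)
  r_2 = 2047 (mod 2197)
  r_3 = 2047 (mod 28561)
Final: r = 2047 satisfies f(r) ≡ 0 mod 13^4.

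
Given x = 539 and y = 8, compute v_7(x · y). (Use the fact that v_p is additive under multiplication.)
v_7(4312) = 2

v_p(x) = 2 (factor: 539 = 7^2 · 11); v_p(y) = 0 (factor: 8 = 7^0 · 8). Additivity: v_p(xy) = v_p(x) + v_p(y) = 2 + 0 = 2. (Direct check: xy = 4312 = 7^2 · (88).)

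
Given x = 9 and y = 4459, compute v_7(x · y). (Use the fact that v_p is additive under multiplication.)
v_7(40131) = 3

v_p(x) = 0 (factor: 9 = 7^0 · 9); v_p(y) = 3 (factor: 4459 = 7^3 · 13). Additivity: v_p(xy) = v_p(x) + v_p(y) = 0 + 3 = 3. (Direct check: xy = 40131 = 7^3 · (117).)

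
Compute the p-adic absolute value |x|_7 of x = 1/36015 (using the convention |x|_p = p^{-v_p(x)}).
|1/36015|_7 = 2401

Step 1 — compute v_7(x) by factoring powers of 7 out of the numerator and denominator: v_7(1/36015) = -4. Step 2 — apply |x|_p = p^{-v_p(x)} = 7^{4} = 2401.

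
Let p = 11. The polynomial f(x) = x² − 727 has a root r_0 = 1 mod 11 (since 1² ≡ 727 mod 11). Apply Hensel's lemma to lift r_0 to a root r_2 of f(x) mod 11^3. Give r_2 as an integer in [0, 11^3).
r_2 = 364 (mod 1331)

Hensel's recurrence: r_{i+1} = r_i − f(r_i)·(f′(r_i))^{-1} mod 11^{i+2}, with f′(x) = 2x. Iterate:
  r_0 = 1 (mod 11)
  r_1 = 1 (mod 121)
  r_2 = 364 (mod 1331)
Final: r_2 = 364, and one checks f(r_2) ≡ 0 mod 11^3.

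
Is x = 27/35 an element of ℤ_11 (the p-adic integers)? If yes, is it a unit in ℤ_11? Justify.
x ∈ ℤ_11^× (unit); v_11(x) = 0

ℤ_11 = {x ∈ ℚ_11 : v_11(x) ≥ 0} and ℤ_11^× = {x ∈ ℤ_11 : v_11(x) = 0}. Here v_11(27/35) = v_11(num) − v_11(den) = 0; compare against these criteria.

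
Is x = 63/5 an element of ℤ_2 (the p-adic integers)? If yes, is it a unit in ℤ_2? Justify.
x ∈ ℤ_2^× (unit); v_2(x) = 0

ℤ_2 = {x ∈ ℚ_2 : v_2(x) ≥ 0} and ℤ_2^× = {x ∈ ℤ_2 : v_2(x) = 0}. Here v_2(63/5) = v_2(num) − v_2(den) = 0; compare against these criteria.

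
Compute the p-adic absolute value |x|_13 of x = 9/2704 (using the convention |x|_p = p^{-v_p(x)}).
|9/2704|_13 = 169

Step 1 — compute v_13(x) by factoring powers of 13 out of the numerator and denominator: v_13(9/2704) = -2. Step 2 — apply |x|_p = p^{-v_p(x)} = 13^{2} = 169.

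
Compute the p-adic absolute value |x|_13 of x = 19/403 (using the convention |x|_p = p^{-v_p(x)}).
|19/403|_13 = 13

Step 1 — compute v_13(x) by factoring powers of 13 out of the numerator and denominator: v_13(19/403) = -1. Step 2 — apply |x|_p = p^{-v_p(x)} = 13^{1} = 13.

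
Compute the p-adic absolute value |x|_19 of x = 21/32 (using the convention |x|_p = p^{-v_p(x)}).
|21/32|_19 = 1

Step 1 — compute v_19(x) by factoring powers of 19 out of the numerator and denominator: v_19(21/32) = 0. Step 2 — apply |x|_p = p^{-v_p(x)} = 19^{0} = 1.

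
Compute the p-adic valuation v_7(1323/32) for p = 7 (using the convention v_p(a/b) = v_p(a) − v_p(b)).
v_7(1323/32) = 2

Factor powers of 7 from the numerator and denominator of the reduced fraction: 1323 = 7^2 · 27 and 32 = 7^0 · 32. Apply v_p(a/b) = v_p(a) − v_p(b): v_7(1323/32) = 2 − 0 = 2.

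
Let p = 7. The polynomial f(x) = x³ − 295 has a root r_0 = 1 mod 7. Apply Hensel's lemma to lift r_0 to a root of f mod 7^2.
r_1 = 1 (mod 49)

Hensel: r_{i+1} = r_i − f(r_i)/f′(r_i) mod 7^{i+2}, where f′(x) = 3x². Iterate:
  r_0 = 1 (mod 7)
  r_1 = 1 (mod 49)
Final: r = 1 with f(r) ≡ 0 mod 7^2.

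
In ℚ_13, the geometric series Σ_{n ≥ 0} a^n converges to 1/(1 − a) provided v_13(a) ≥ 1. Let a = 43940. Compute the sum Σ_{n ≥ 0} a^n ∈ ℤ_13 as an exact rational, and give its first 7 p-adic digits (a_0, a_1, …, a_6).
Σ a^n = 1/(1 − a) = -1/43939;  first 7 digits = (1, 0, 0, 7, 1, 0, 10)

v_13(a) = 3 ≥ 1, so the series converges in ℤ_13 to 1/(1 − a) = 1/(1 − 43940) = -1/43939. Expand this rational in ℤ_13: compute digits iteratively via d_i = x_i mod 13, x_{i+1} = (x_i − d_i)/13. The first 7 digits are (1, 0, 0, 7, 1, 0, 10).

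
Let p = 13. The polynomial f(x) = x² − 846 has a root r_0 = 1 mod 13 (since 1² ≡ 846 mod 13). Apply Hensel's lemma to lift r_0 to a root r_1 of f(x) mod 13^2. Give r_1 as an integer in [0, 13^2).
r_1 = 1 (mod 169)

Hensel's recurrence: r_{i+1} = r_i − f(r_i)·(f′(r_i))^{-1} mod 13^{i+2}, with f′(x) = 2x. Iterate:
  r_0 = 1 (mod 13)
  r_1 = 1 (mod 169)
Final: r_1 = 1, and one checks f(r_1) ≡ 0 mod 13^2.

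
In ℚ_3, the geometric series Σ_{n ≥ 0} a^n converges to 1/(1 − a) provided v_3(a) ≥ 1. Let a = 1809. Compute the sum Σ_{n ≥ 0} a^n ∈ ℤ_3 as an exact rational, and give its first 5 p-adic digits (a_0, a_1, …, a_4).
Σ a^n = 1/(1 − a) = -1/1808;  first 5 digits = (1, 0, 0, 1, 1)

v_3(a) = 3 ≥ 1, so the series converges in ℤ_3 to 1/(1 − a) = 1/(1 − 1809) = -1/1808. Expand this rational in ℤ_3: compute digits iteratively via d_i = x_i mod 3, x_{i+1} = (x_i − d_i)/3. The first 5 digits are (1, 0, 0, 1, 1).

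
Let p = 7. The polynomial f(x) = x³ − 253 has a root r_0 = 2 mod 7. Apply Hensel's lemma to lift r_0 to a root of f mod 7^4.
r_3 = 1423 (mod 2401)

Hensel: r_{i+1} = r_i − f(r_i)/f′(r_i) mod 7^{i+2}, where f′(x) = 3x². Iterate:
  r_0 = 2 (mod 7)
  r_1 = 2 (mod 49)
  r_2 = 51 (mod 343)
  r_3 = 1423 (mod 2401)
Final: r = 1423 with f(r) ≡ 0 mod 7^4.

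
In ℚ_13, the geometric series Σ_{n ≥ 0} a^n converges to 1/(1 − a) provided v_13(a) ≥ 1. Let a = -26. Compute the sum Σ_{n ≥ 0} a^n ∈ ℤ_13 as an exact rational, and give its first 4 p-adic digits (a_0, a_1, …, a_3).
Σ a^n = 1/(1 − a) = 1/27;  first 4 digits = (1, 11, 3, 5)

v_13(a) = 1 ≥ 1, so the series converges in ℤ_13 to 1/(1 − a) = 1/(1 − (-26)) = 1/27. Expand this rational in ℤ_13: compute digits iteratively via d_i = x_i mod 13, x_{i+1} = (x_i − d_i)/13. The first 4 digits are (1, 11, 3, 5).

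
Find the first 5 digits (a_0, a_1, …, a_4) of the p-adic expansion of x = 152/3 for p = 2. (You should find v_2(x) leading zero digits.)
(a_0, …, a_4) = (0, 0, 0, 1, 0)

v_2(152/3) = 3, so a_0 = ... = a_2 = 0. Factor out: x = 2^3 · u with u = 19/3 a unit in ℤ_2. Expand u iteratively via a_{v+i} = u_i mod 2, u_{i+1} = (u_i − a_{v+i})/2:
  u_0 = 19/3;  a_3 = 1;  u_1 = (u_0 − 1)/2 = 8/3
  u_1 = 8/3;  a_4 = 0;  u_2 = (u_1 − 0)/2 = 4/3
Digits: (0, 0, 0, 1, 0).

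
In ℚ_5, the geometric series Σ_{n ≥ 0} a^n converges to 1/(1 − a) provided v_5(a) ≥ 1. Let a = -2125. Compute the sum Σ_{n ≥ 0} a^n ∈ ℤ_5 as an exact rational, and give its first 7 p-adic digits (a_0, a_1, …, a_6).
Σ a^n = 1/(1 − a) = 1/2126;  first 7 digits = (1, 0, 0, 3, 1, 4, 3)

v_5(a) = 3 ≥ 1, so the series converges in ℤ_5 to 1/(1 − a) = 1/(1 − (-2125)) = 1/2126. Expand this rational in ℤ_5: compute digits iteratively via d_i = x_i mod 5, x_{i+1} = (x_i − d_i)/5. The first 7 digits are (1, 0, 0, 3, 1, 4, 3).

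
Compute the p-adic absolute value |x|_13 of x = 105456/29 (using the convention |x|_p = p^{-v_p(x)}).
|105456/29|_13 = 1/2197

Step 1 — compute v_13(x) by factoring powers of 13 out of the numerator and denominator: v_13(105456/29) = 3. Step 2 — apply |x|_p = p^{-v_p(x)} = 13^{-3} = 1/2197.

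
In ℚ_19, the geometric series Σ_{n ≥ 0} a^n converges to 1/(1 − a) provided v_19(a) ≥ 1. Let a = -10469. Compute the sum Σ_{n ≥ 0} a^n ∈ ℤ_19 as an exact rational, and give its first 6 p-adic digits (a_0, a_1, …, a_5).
Σ a^n = 1/(1 − a) = 1/10470;  first 6 digits = (1, 0, 9, 17, 4, 6)

v_19(a) = 2 ≥ 1, so the series converges in ℤ_19 to 1/(1 − a) = 1/(1 − (-10469)) = 1/10470. Expand this rational in ℤ_19: compute digits iteratively via d_i = x_i mod 19, x_{i+1} = (x_i − d_i)/19. The first 6 digits are (1, 0, 9, 17, 4, 6).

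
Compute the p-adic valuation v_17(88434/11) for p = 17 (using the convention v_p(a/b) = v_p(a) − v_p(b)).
v_17(88434/11) = 3

Factor powers of 17 from the numerator and denominator of the reduced fraction: 88434 = 17^3 · 18 and 11 = 17^0 · 11. Apply v_p(a/b) = v_p(a) − v_p(b): v_17(88434/11) = 3 − 0 = 3.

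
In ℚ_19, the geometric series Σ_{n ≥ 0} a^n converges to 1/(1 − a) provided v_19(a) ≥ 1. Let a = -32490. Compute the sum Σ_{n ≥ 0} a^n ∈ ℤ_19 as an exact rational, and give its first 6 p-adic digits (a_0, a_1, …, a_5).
Σ a^n = 1/(1 − a) = 1/32491;  first 6 digits = (1, 0, 5, 14, 5, 8)

v_19(a) = 2 ≥ 1, so the series converges in ℤ_19 to 1/(1 − a) = 1/(1 − (-32490)) = 1/32491. Expand this rational in ℤ_19: compute digits iteratively via d_i = x_i mod 19, x_{i+1} = (x_i − d_i)/19. The first 6 digits are (1, 0, 5, 14, 5, 8).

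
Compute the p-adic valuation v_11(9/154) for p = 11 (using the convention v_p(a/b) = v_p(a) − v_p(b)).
v_11(9/154) = -1

Factor powers of 11 from the numerator and denominator of the reduced fraction: 9 = 11^0 · 9 and 154 = 11^1 · 14. Apply v_p(a/b) = v_p(a) − v_p(b): v_11(9/154) = 0 − 1 = -1.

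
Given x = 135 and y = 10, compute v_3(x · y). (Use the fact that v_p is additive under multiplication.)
v_3(1350) = 3

v_p(x) = 3 (factor: 135 = 3^3 · 5); v_p(y) = 0 (factor: 10 = 3^0 · 10). Additivity: v_p(xy) = v_p(x) + v_p(y) = 3 + 0 = 3. (Direct check: xy = 1350 = 3^3 · (50).)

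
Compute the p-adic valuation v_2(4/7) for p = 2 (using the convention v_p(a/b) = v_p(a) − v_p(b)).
v_2(4/7) = 2

Factor powers of 2 from the numerator and denominator of the reduced fraction: 4 = 2^2 · 1 and 7 = 2^0 · 7. Apply v_p(a/b) = v_p(a) − v_p(b): v_2(4/7) = 2 − 0 = 2.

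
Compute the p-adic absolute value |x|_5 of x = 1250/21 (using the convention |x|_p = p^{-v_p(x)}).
|1250/21|_5 = 1/625

Step 1 — compute v_5(x) by factoring powers of 5 out of the numerator and denominator: v_5(1250/21) = 4. Step 2 — apply |x|_p = p^{-v_p(x)} = 5^{-4} = 1/625.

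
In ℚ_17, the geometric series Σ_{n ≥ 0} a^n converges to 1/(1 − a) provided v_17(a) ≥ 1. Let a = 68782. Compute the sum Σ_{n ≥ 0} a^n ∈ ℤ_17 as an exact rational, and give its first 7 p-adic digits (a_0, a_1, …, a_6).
Σ a^n = 1/(1 − a) = -1/68781;  first 7 digits = (1, 0, 0, 14, 0, 0, 9)

v_17(a) = 3 ≥ 1, so the series converges in ℤ_17 to 1/(1 − a) = 1/(1 − 68782) = -1/68781. Expand this rational in ℤ_17: compute digits iteratively via d_i = x_i mod 17, x_{i+1} = (x_i − d_i)/17. The first 7 digits are (1, 0, 0, 14, 0, 0, 9).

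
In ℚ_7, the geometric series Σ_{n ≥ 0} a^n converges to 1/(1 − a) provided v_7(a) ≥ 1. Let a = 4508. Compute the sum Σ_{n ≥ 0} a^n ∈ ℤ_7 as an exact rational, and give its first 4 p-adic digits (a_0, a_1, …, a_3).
Σ a^n = 1/(1 − a) = -1/4507;  first 4 digits = (1, 0, 1, 6)

v_7(a) = 2 ≥ 1, so the series converges in ℤ_7 to 1/(1 − a) = 1/(1 − 4508) = -1/4507. Expand this rational in ℤ_7: compute digits iteratively via d_i = x_i mod 7, x_{i+1} = (x_i − d_i)/7. The first 4 digits are (1, 0, 1, 6).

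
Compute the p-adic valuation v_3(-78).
v_3(-78) = 1

v_3(n) is the largest exponent k such that 3^k divides n. Factor out: -78 = -3^1 · 26. (Sign doesn't affect v_p.) So v_3(-78) = 1.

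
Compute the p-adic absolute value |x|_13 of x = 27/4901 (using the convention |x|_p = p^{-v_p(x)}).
|27/4901|_13 = 169

Step 1 — compute v_13(x) by factoring powers of 13 out of the numerator and denominator: v_13(27/4901) = -2. Step 2 — apply |x|_p = p^{-v_p(x)} = 13^{2} = 169.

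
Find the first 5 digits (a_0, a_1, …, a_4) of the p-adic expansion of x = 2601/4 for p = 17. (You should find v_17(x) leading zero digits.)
(a_0, …, a_4) = (0, 0, 15, 12, 12)

v_17(2601/4) = 2, so a_0 = ... = a_1 = 0. Factor out: x = 17^2 · u with u = 9/4 a unit in ℤ_17. Expand u iteratively via a_{v+i} = u_i mod 17, u_{i+1} = (u_i − a_{v+i})/17:
  u_0 = 9/4;  a_2 = 15;  u_1 = (u_0 − 15)/17 = -3/4
  u_1 = -3/4;  a_3 = 12;  u_2 = (u_1 − 12)/17 = -3/4
  u_2 = -3/4;  a_4 = 12;  u_3 = (u_2 − 12)/17 = -3/4
Digits: (0, 0, 15, 12, 12).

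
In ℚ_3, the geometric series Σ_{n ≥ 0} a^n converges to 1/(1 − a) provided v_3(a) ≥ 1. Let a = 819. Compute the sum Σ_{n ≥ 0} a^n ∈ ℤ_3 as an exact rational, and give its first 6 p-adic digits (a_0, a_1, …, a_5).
Σ a^n = 1/(1 − a) = -1/818;  first 6 digits = (1, 0, 1, 0, 2, 0)

v_3(a) = 2 ≥ 1, so the series converges in ℤ_3 to 1/(1 − a) = 1/(1 − 819) = -1/818. Expand this rational in ℤ_3: compute digits iteratively via d_i = x_i mod 3, x_{i+1} = (x_i − d_i)/3. The first 6 digits are (1, 0, 1, 0, 2, 0).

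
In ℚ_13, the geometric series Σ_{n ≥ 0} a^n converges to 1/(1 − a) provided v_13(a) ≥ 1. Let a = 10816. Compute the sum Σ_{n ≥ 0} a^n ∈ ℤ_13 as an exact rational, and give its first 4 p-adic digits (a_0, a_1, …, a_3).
Σ a^n = 1/(1 − a) = -1/10815;  first 4 digits = (1, 0, 12, 4)

v_13(a) = 2 ≥ 1, so the series converges in ℤ_13 to 1/(1 − a) = 1/(1 − 10816) = -1/10815. Expand this rational in ℤ_13: compute digits iteratively via d_i = x_i mod 13, x_{i+1} = (x_i − d_i)/13. The first 4 digits are (1, 0, 12, 4).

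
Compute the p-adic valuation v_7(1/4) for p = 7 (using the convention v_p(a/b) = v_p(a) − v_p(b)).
v_7(1/4) = 0

Factor powers of 7 from the numerator and denominator of the reduced fraction: 1 = 7^0 · 1 and 4 = 7^0 · 4. Apply v_p(a/b) = v_p(a) − v_p(b): v_7(1/4) = 0 − 0 = 0.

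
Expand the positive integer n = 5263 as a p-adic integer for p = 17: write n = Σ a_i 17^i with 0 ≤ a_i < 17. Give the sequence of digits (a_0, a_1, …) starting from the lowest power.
(a_0, a_1, …) = (10, 3, 1, 1)

Repeated division by 17 gives the digits low-to-high: 5263 = 10 + 3·17^1 + 1·17^2 + 1·17^3. Digit sequence: (10, 3, 1, 1).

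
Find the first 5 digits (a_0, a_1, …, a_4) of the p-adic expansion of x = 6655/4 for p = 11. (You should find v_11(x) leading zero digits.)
(a_0, …, a_4) = (0, 0, 0, 4, 8)

v_11(6655/4) = 3, so a_0 = ... = a_2 = 0. Factor out: x = 11^3 · u with u = 5/4 a unit in ℤ_11. Expand u iteratively via a_{v+i} = u_i mod 11, u_{i+1} = (u_i − a_{v+i})/11:
  u_0 = 5/4;  a_3 = 4;  u_1 = (u_0 − 4)/11 = -1/4
  u_1 = -1/4;  a_4 = 8;  u_2 = (u_1 − 8)/11 = -3/4
Digits: (0, 0, 0, 4, 8).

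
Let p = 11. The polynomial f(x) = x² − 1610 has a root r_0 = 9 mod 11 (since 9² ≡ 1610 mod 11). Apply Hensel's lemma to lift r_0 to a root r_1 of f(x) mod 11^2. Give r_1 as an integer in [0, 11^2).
r_1 = 20 (mod 121)

Hensel's recurrence: r_{i+1} = r_i − f(r_i)·(f′(r_i))^{-1} mod 11^{i+2}, with f′(x) = 2x. Iterate:
  r_0 = 9 (mod 11)
  r_1 = 20 (mod 121)
Final: r_1 = 20, and one checks f(r_1) ≡ 0 mod 11^2.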